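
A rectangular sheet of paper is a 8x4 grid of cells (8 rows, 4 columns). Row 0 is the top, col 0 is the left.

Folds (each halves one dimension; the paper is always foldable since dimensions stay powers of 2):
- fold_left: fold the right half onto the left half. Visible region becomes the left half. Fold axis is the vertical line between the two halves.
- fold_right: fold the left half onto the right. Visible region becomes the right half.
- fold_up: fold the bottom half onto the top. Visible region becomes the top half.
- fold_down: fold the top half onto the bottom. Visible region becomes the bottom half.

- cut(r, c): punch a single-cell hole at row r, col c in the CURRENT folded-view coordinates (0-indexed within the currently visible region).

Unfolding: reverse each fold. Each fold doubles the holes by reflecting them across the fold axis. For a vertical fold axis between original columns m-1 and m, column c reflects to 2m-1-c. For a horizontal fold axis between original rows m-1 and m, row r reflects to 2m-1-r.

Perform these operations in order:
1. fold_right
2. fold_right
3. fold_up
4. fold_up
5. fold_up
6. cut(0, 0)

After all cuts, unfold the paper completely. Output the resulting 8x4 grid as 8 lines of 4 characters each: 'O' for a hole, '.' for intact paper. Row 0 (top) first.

Op 1 fold_right: fold axis v@2; visible region now rows[0,8) x cols[2,4) = 8x2
Op 2 fold_right: fold axis v@3; visible region now rows[0,8) x cols[3,4) = 8x1
Op 3 fold_up: fold axis h@4; visible region now rows[0,4) x cols[3,4) = 4x1
Op 4 fold_up: fold axis h@2; visible region now rows[0,2) x cols[3,4) = 2x1
Op 5 fold_up: fold axis h@1; visible region now rows[0,1) x cols[3,4) = 1x1
Op 6 cut(0, 0): punch at orig (0,3); cuts so far [(0, 3)]; region rows[0,1) x cols[3,4) = 1x1
Unfold 1 (reflect across h@1): 2 holes -> [(0, 3), (1, 3)]
Unfold 2 (reflect across h@2): 4 holes -> [(0, 3), (1, 3), (2, 3), (3, 3)]
Unfold 3 (reflect across h@4): 8 holes -> [(0, 3), (1, 3), (2, 3), (3, 3), (4, 3), (5, 3), (6, 3), (7, 3)]
Unfold 4 (reflect across v@3): 16 holes -> [(0, 2), (0, 3), (1, 2), (1, 3), (2, 2), (2, 3), (3, 2), (3, 3), (4, 2), (4, 3), (5, 2), (5, 3), (6, 2), (6, 3), (7, 2), (7, 3)]
Unfold 5 (reflect across v@2): 32 holes -> [(0, 0), (0, 1), (0, 2), (0, 3), (1, 0), (1, 1), (1, 2), (1, 3), (2, 0), (2, 1), (2, 2), (2, 3), (3, 0), (3, 1), (3, 2), (3, 3), (4, 0), (4, 1), (4, 2), (4, 3), (5, 0), (5, 1), (5, 2), (5, 3), (6, 0), (6, 1), (6, 2), (6, 3), (7, 0), (7, 1), (7, 2), (7, 3)]

Answer: OOOO
OOOO
OOOO
OOOO
OOOO
OOOO
OOOO
OOOO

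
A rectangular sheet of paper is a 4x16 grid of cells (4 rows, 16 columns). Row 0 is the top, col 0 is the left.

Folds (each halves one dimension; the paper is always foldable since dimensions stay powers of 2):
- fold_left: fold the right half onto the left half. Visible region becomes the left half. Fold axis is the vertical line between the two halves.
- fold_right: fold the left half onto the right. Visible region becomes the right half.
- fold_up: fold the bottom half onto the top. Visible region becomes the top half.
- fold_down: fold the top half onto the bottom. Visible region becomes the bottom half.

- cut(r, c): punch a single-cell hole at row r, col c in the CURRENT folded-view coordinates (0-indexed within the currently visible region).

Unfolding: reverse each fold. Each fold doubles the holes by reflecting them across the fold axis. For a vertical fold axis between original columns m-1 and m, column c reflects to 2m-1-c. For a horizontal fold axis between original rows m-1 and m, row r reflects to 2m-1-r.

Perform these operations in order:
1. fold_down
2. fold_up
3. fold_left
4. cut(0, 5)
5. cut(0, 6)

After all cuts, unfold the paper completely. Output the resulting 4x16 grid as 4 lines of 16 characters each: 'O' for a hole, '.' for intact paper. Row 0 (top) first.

Answer: .....OO..OO.....
.....OO..OO.....
.....OO..OO.....
.....OO..OO.....

Derivation:
Op 1 fold_down: fold axis h@2; visible region now rows[2,4) x cols[0,16) = 2x16
Op 2 fold_up: fold axis h@3; visible region now rows[2,3) x cols[0,16) = 1x16
Op 3 fold_left: fold axis v@8; visible region now rows[2,3) x cols[0,8) = 1x8
Op 4 cut(0, 5): punch at orig (2,5); cuts so far [(2, 5)]; region rows[2,3) x cols[0,8) = 1x8
Op 5 cut(0, 6): punch at orig (2,6); cuts so far [(2, 5), (2, 6)]; region rows[2,3) x cols[0,8) = 1x8
Unfold 1 (reflect across v@8): 4 holes -> [(2, 5), (2, 6), (2, 9), (2, 10)]
Unfold 2 (reflect across h@3): 8 holes -> [(2, 5), (2, 6), (2, 9), (2, 10), (3, 5), (3, 6), (3, 9), (3, 10)]
Unfold 3 (reflect across h@2): 16 holes -> [(0, 5), (0, 6), (0, 9), (0, 10), (1, 5), (1, 6), (1, 9), (1, 10), (2, 5), (2, 6), (2, 9), (2, 10), (3, 5), (3, 6), (3, 9), (3, 10)]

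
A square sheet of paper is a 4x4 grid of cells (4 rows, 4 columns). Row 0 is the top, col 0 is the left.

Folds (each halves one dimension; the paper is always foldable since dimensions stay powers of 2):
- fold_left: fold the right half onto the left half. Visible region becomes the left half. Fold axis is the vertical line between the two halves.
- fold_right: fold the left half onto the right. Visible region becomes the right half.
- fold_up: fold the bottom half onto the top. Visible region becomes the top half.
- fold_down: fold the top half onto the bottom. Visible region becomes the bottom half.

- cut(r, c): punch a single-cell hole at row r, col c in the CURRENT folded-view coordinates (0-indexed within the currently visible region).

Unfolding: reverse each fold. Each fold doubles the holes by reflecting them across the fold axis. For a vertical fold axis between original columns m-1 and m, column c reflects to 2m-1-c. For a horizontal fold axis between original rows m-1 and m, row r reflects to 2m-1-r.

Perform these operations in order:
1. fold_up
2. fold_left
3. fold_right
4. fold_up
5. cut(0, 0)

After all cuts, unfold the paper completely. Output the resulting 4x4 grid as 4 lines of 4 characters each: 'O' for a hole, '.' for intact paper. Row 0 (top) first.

Answer: OOOO
OOOO
OOOO
OOOO

Derivation:
Op 1 fold_up: fold axis h@2; visible region now rows[0,2) x cols[0,4) = 2x4
Op 2 fold_left: fold axis v@2; visible region now rows[0,2) x cols[0,2) = 2x2
Op 3 fold_right: fold axis v@1; visible region now rows[0,2) x cols[1,2) = 2x1
Op 4 fold_up: fold axis h@1; visible region now rows[0,1) x cols[1,2) = 1x1
Op 5 cut(0, 0): punch at orig (0,1); cuts so far [(0, 1)]; region rows[0,1) x cols[1,2) = 1x1
Unfold 1 (reflect across h@1): 2 holes -> [(0, 1), (1, 1)]
Unfold 2 (reflect across v@1): 4 holes -> [(0, 0), (0, 1), (1, 0), (1, 1)]
Unfold 3 (reflect across v@2): 8 holes -> [(0, 0), (0, 1), (0, 2), (0, 3), (1, 0), (1, 1), (1, 2), (1, 3)]
Unfold 4 (reflect across h@2): 16 holes -> [(0, 0), (0, 1), (0, 2), (0, 3), (1, 0), (1, 1), (1, 2), (1, 3), (2, 0), (2, 1), (2, 2), (2, 3), (3, 0), (3, 1), (3, 2), (3, 3)]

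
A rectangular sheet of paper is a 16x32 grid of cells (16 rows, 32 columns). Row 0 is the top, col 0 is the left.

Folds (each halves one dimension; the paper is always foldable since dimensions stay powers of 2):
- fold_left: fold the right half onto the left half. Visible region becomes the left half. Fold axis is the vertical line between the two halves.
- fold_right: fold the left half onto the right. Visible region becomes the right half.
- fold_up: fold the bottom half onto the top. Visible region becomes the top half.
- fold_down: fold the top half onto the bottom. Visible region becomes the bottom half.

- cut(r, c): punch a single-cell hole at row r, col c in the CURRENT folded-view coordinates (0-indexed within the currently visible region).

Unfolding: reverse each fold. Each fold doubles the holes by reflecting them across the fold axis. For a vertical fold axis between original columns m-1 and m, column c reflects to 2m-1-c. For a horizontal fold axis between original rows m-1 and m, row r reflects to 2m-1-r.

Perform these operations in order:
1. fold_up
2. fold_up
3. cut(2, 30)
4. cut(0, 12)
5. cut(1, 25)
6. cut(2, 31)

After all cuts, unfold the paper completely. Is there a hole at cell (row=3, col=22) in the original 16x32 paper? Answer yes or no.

Answer: no

Derivation:
Op 1 fold_up: fold axis h@8; visible region now rows[0,8) x cols[0,32) = 8x32
Op 2 fold_up: fold axis h@4; visible region now rows[0,4) x cols[0,32) = 4x32
Op 3 cut(2, 30): punch at orig (2,30); cuts so far [(2, 30)]; region rows[0,4) x cols[0,32) = 4x32
Op 4 cut(0, 12): punch at orig (0,12); cuts so far [(0, 12), (2, 30)]; region rows[0,4) x cols[0,32) = 4x32
Op 5 cut(1, 25): punch at orig (1,25); cuts so far [(0, 12), (1, 25), (2, 30)]; region rows[0,4) x cols[0,32) = 4x32
Op 6 cut(2, 31): punch at orig (2,31); cuts so far [(0, 12), (1, 25), (2, 30), (2, 31)]; region rows[0,4) x cols[0,32) = 4x32
Unfold 1 (reflect across h@4): 8 holes -> [(0, 12), (1, 25), (2, 30), (2, 31), (5, 30), (5, 31), (6, 25), (7, 12)]
Unfold 2 (reflect across h@8): 16 holes -> [(0, 12), (1, 25), (2, 30), (2, 31), (5, 30), (5, 31), (6, 25), (7, 12), (8, 12), (9, 25), (10, 30), (10, 31), (13, 30), (13, 31), (14, 25), (15, 12)]
Holes: [(0, 12), (1, 25), (2, 30), (2, 31), (5, 30), (5, 31), (6, 25), (7, 12), (8, 12), (9, 25), (10, 30), (10, 31), (13, 30), (13, 31), (14, 25), (15, 12)]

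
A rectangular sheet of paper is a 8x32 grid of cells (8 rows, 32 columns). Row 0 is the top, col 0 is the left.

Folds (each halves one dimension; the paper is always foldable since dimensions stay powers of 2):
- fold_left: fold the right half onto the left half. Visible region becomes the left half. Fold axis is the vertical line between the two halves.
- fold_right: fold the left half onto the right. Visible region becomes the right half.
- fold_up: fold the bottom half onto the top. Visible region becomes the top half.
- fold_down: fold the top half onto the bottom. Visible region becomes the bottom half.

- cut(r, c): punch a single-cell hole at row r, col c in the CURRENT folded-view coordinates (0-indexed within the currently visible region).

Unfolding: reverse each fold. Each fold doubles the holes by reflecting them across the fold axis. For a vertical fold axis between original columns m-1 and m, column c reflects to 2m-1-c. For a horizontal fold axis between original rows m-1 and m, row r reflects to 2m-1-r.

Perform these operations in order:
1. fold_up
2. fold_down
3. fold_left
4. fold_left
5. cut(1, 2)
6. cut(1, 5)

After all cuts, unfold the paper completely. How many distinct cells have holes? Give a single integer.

Op 1 fold_up: fold axis h@4; visible region now rows[0,4) x cols[0,32) = 4x32
Op 2 fold_down: fold axis h@2; visible region now rows[2,4) x cols[0,32) = 2x32
Op 3 fold_left: fold axis v@16; visible region now rows[2,4) x cols[0,16) = 2x16
Op 4 fold_left: fold axis v@8; visible region now rows[2,4) x cols[0,8) = 2x8
Op 5 cut(1, 2): punch at orig (3,2); cuts so far [(3, 2)]; region rows[2,4) x cols[0,8) = 2x8
Op 6 cut(1, 5): punch at orig (3,5); cuts so far [(3, 2), (3, 5)]; region rows[2,4) x cols[0,8) = 2x8
Unfold 1 (reflect across v@8): 4 holes -> [(3, 2), (3, 5), (3, 10), (3, 13)]
Unfold 2 (reflect across v@16): 8 holes -> [(3, 2), (3, 5), (3, 10), (3, 13), (3, 18), (3, 21), (3, 26), (3, 29)]
Unfold 3 (reflect across h@2): 16 holes -> [(0, 2), (0, 5), (0, 10), (0, 13), (0, 18), (0, 21), (0, 26), (0, 29), (3, 2), (3, 5), (3, 10), (3, 13), (3, 18), (3, 21), (3, 26), (3, 29)]
Unfold 4 (reflect across h@4): 32 holes -> [(0, 2), (0, 5), (0, 10), (0, 13), (0, 18), (0, 21), (0, 26), (0, 29), (3, 2), (3, 5), (3, 10), (3, 13), (3, 18), (3, 21), (3, 26), (3, 29), (4, 2), (4, 5), (4, 10), (4, 13), (4, 18), (4, 21), (4, 26), (4, 29), (7, 2), (7, 5), (7, 10), (7, 13), (7, 18), (7, 21), (7, 26), (7, 29)]

Answer: 32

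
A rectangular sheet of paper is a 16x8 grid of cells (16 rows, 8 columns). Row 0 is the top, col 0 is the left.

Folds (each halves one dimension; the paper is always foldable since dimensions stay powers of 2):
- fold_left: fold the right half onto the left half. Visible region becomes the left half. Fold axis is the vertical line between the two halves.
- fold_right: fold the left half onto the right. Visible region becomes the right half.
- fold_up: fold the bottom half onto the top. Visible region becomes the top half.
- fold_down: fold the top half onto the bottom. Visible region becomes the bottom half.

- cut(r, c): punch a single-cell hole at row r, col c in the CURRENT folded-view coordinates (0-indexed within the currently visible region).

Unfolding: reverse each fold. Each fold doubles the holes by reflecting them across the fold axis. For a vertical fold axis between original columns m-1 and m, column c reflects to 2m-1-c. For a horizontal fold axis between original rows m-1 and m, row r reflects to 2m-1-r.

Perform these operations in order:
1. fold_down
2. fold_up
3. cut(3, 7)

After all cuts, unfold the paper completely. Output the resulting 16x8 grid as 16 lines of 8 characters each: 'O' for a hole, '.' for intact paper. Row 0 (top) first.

Answer: ........
........
........
.......O
.......O
........
........
........
........
........
........
.......O
.......O
........
........
........

Derivation:
Op 1 fold_down: fold axis h@8; visible region now rows[8,16) x cols[0,8) = 8x8
Op 2 fold_up: fold axis h@12; visible region now rows[8,12) x cols[0,8) = 4x8
Op 3 cut(3, 7): punch at orig (11,7); cuts so far [(11, 7)]; region rows[8,12) x cols[0,8) = 4x8
Unfold 1 (reflect across h@12): 2 holes -> [(11, 7), (12, 7)]
Unfold 2 (reflect across h@8): 4 holes -> [(3, 7), (4, 7), (11, 7), (12, 7)]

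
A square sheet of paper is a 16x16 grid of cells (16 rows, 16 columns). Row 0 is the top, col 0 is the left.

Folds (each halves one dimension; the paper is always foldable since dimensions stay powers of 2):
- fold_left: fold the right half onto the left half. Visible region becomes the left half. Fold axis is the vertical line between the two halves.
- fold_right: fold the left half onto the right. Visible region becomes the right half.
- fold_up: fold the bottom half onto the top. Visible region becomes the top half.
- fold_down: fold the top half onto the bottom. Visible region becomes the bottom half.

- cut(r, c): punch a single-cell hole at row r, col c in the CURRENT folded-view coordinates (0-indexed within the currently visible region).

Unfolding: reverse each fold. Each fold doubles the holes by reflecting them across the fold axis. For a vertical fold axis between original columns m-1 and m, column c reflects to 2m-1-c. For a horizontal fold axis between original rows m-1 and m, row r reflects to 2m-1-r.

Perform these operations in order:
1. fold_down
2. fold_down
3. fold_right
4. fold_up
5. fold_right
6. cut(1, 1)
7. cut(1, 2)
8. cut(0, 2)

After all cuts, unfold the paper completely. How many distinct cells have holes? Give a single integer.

Op 1 fold_down: fold axis h@8; visible region now rows[8,16) x cols[0,16) = 8x16
Op 2 fold_down: fold axis h@12; visible region now rows[12,16) x cols[0,16) = 4x16
Op 3 fold_right: fold axis v@8; visible region now rows[12,16) x cols[8,16) = 4x8
Op 4 fold_up: fold axis h@14; visible region now rows[12,14) x cols[8,16) = 2x8
Op 5 fold_right: fold axis v@12; visible region now rows[12,14) x cols[12,16) = 2x4
Op 6 cut(1, 1): punch at orig (13,13); cuts so far [(13, 13)]; region rows[12,14) x cols[12,16) = 2x4
Op 7 cut(1, 2): punch at orig (13,14); cuts so far [(13, 13), (13, 14)]; region rows[12,14) x cols[12,16) = 2x4
Op 8 cut(0, 2): punch at orig (12,14); cuts so far [(12, 14), (13, 13), (13, 14)]; region rows[12,14) x cols[12,16) = 2x4
Unfold 1 (reflect across v@12): 6 holes -> [(12, 9), (12, 14), (13, 9), (13, 10), (13, 13), (13, 14)]
Unfold 2 (reflect across h@14): 12 holes -> [(12, 9), (12, 14), (13, 9), (13, 10), (13, 13), (13, 14), (14, 9), (14, 10), (14, 13), (14, 14), (15, 9), (15, 14)]
Unfold 3 (reflect across v@8): 24 holes -> [(12, 1), (12, 6), (12, 9), (12, 14), (13, 1), (13, 2), (13, 5), (13, 6), (13, 9), (13, 10), (13, 13), (13, 14), (14, 1), (14, 2), (14, 5), (14, 6), (14, 9), (14, 10), (14, 13), (14, 14), (15, 1), (15, 6), (15, 9), (15, 14)]
Unfold 4 (reflect across h@12): 48 holes -> [(8, 1), (8, 6), (8, 9), (8, 14), (9, 1), (9, 2), (9, 5), (9, 6), (9, 9), (9, 10), (9, 13), (9, 14), (10, 1), (10, 2), (10, 5), (10, 6), (10, 9), (10, 10), (10, 13), (10, 14), (11, 1), (11, 6), (11, 9), (11, 14), (12, 1), (12, 6), (12, 9), (12, 14), (13, 1), (13, 2), (13, 5), (13, 6), (13, 9), (13, 10), (13, 13), (13, 14), (14, 1), (14, 2), (14, 5), (14, 6), (14, 9), (14, 10), (14, 13), (14, 14), (15, 1), (15, 6), (15, 9), (15, 14)]
Unfold 5 (reflect across h@8): 96 holes -> [(0, 1), (0, 6), (0, 9), (0, 14), (1, 1), (1, 2), (1, 5), (1, 6), (1, 9), (1, 10), (1, 13), (1, 14), (2, 1), (2, 2), (2, 5), (2, 6), (2, 9), (2, 10), (2, 13), (2, 14), (3, 1), (3, 6), (3, 9), (3, 14), (4, 1), (4, 6), (4, 9), (4, 14), (5, 1), (5, 2), (5, 5), (5, 6), (5, 9), (5, 10), (5, 13), (5, 14), (6, 1), (6, 2), (6, 5), (6, 6), (6, 9), (6, 10), (6, 13), (6, 14), (7, 1), (7, 6), (7, 9), (7, 14), (8, 1), (8, 6), (8, 9), (8, 14), (9, 1), (9, 2), (9, 5), (9, 6), (9, 9), (9, 10), (9, 13), (9, 14), (10, 1), (10, 2), (10, 5), (10, 6), (10, 9), (10, 10), (10, 13), (10, 14), (11, 1), (11, 6), (11, 9), (11, 14), (12, 1), (12, 6), (12, 9), (12, 14), (13, 1), (13, 2), (13, 5), (13, 6), (13, 9), (13, 10), (13, 13), (13, 14), (14, 1), (14, 2), (14, 5), (14, 6), (14, 9), (14, 10), (14, 13), (14, 14), (15, 1), (15, 6), (15, 9), (15, 14)]

Answer: 96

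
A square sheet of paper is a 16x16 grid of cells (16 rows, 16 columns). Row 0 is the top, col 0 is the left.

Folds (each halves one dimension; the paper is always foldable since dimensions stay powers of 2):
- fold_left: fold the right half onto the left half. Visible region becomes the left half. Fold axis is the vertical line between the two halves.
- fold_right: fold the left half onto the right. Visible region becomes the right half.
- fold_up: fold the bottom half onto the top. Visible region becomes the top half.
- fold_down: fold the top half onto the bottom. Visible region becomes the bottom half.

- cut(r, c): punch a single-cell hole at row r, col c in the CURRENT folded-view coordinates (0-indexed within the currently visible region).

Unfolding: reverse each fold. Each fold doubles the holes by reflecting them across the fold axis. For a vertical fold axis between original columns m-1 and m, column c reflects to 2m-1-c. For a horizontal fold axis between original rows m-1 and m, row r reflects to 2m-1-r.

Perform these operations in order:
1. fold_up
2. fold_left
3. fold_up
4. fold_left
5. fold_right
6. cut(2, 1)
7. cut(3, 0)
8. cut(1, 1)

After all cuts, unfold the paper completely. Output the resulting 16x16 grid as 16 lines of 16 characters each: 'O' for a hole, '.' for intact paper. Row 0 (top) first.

Op 1 fold_up: fold axis h@8; visible region now rows[0,8) x cols[0,16) = 8x16
Op 2 fold_left: fold axis v@8; visible region now rows[0,8) x cols[0,8) = 8x8
Op 3 fold_up: fold axis h@4; visible region now rows[0,4) x cols[0,8) = 4x8
Op 4 fold_left: fold axis v@4; visible region now rows[0,4) x cols[0,4) = 4x4
Op 5 fold_right: fold axis v@2; visible region now rows[0,4) x cols[2,4) = 4x2
Op 6 cut(2, 1): punch at orig (2,3); cuts so far [(2, 3)]; region rows[0,4) x cols[2,4) = 4x2
Op 7 cut(3, 0): punch at orig (3,2); cuts so far [(2, 3), (3, 2)]; region rows[0,4) x cols[2,4) = 4x2
Op 8 cut(1, 1): punch at orig (1,3); cuts so far [(1, 3), (2, 3), (3, 2)]; region rows[0,4) x cols[2,4) = 4x2
Unfold 1 (reflect across v@2): 6 holes -> [(1, 0), (1, 3), (2, 0), (2, 3), (3, 1), (3, 2)]
Unfold 2 (reflect across v@4): 12 holes -> [(1, 0), (1, 3), (1, 4), (1, 7), (2, 0), (2, 3), (2, 4), (2, 7), (3, 1), (3, 2), (3, 5), (3, 6)]
Unfold 3 (reflect across h@4): 24 holes -> [(1, 0), (1, 3), (1, 4), (1, 7), (2, 0), (2, 3), (2, 4), (2, 7), (3, 1), (3, 2), (3, 5), (3, 6), (4, 1), (4, 2), (4, 5), (4, 6), (5, 0), (5, 3), (5, 4), (5, 7), (6, 0), (6, 3), (6, 4), (6, 7)]
Unfold 4 (reflect across v@8): 48 holes -> [(1, 0), (1, 3), (1, 4), (1, 7), (1, 8), (1, 11), (1, 12), (1, 15), (2, 0), (2, 3), (2, 4), (2, 7), (2, 8), (2, 11), (2, 12), (2, 15), (3, 1), (3, 2), (3, 5), (3, 6), (3, 9), (3, 10), (3, 13), (3, 14), (4, 1), (4, 2), (4, 5), (4, 6), (4, 9), (4, 10), (4, 13), (4, 14), (5, 0), (5, 3), (5, 4), (5, 7), (5, 8), (5, 11), (5, 12), (5, 15), (6, 0), (6, 3), (6, 4), (6, 7), (6, 8), (6, 11), (6, 12), (6, 15)]
Unfold 5 (reflect across h@8): 96 holes -> [(1, 0), (1, 3), (1, 4), (1, 7), (1, 8), (1, 11), (1, 12), (1, 15), (2, 0), (2, 3), (2, 4), (2, 7), (2, 8), (2, 11), (2, 12), (2, 15), (3, 1), (3, 2), (3, 5), (3, 6), (3, 9), (3, 10), (3, 13), (3, 14), (4, 1), (4, 2), (4, 5), (4, 6), (4, 9), (4, 10), (4, 13), (4, 14), (5, 0), (5, 3), (5, 4), (5, 7), (5, 8), (5, 11), (5, 12), (5, 15), (6, 0), (6, 3), (6, 4), (6, 7), (6, 8), (6, 11), (6, 12), (6, 15), (9, 0), (9, 3), (9, 4), (9, 7), (9, 8), (9, 11), (9, 12), (9, 15), (10, 0), (10, 3), (10, 4), (10, 7), (10, 8), (10, 11), (10, 12), (10, 15), (11, 1), (11, 2), (11, 5), (11, 6), (11, 9), (11, 10), (11, 13), (11, 14), (12, 1), (12, 2), (12, 5), (12, 6), (12, 9), (12, 10), (12, 13), (12, 14), (13, 0), (13, 3), (13, 4), (13, 7), (13, 8), (13, 11), (13, 12), (13, 15), (14, 0), (14, 3), (14, 4), (14, 7), (14, 8), (14, 11), (14, 12), (14, 15)]

Answer: ................
O..OO..OO..OO..O
O..OO..OO..OO..O
.OO..OO..OO..OO.
.OO..OO..OO..OO.
O..OO..OO..OO..O
O..OO..OO..OO..O
................
................
O..OO..OO..OO..O
O..OO..OO..OO..O
.OO..OO..OO..OO.
.OO..OO..OO..OO.
O..OO..OO..OO..O
O..OO..OO..OO..O
................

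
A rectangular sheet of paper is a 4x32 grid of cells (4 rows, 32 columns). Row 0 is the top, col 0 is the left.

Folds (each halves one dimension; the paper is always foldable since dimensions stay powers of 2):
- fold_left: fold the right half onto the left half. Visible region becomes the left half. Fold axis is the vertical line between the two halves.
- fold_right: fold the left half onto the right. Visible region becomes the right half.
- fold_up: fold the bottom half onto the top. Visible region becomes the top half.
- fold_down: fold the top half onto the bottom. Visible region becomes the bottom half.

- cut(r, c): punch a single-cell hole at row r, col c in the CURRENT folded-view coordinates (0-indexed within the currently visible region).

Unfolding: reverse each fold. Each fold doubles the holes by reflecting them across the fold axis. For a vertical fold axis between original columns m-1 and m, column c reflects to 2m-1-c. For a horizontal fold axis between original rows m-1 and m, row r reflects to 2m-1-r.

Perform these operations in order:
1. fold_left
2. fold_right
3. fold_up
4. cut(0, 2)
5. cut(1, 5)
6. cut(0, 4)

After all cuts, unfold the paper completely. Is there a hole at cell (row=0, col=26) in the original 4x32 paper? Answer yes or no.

Op 1 fold_left: fold axis v@16; visible region now rows[0,4) x cols[0,16) = 4x16
Op 2 fold_right: fold axis v@8; visible region now rows[0,4) x cols[8,16) = 4x8
Op 3 fold_up: fold axis h@2; visible region now rows[0,2) x cols[8,16) = 2x8
Op 4 cut(0, 2): punch at orig (0,10); cuts so far [(0, 10)]; region rows[0,2) x cols[8,16) = 2x8
Op 5 cut(1, 5): punch at orig (1,13); cuts so far [(0, 10), (1, 13)]; region rows[0,2) x cols[8,16) = 2x8
Op 6 cut(0, 4): punch at orig (0,12); cuts so far [(0, 10), (0, 12), (1, 13)]; region rows[0,2) x cols[8,16) = 2x8
Unfold 1 (reflect across h@2): 6 holes -> [(0, 10), (0, 12), (1, 13), (2, 13), (3, 10), (3, 12)]
Unfold 2 (reflect across v@8): 12 holes -> [(0, 3), (0, 5), (0, 10), (0, 12), (1, 2), (1, 13), (2, 2), (2, 13), (3, 3), (3, 5), (3, 10), (3, 12)]
Unfold 3 (reflect across v@16): 24 holes -> [(0, 3), (0, 5), (0, 10), (0, 12), (0, 19), (0, 21), (0, 26), (0, 28), (1, 2), (1, 13), (1, 18), (1, 29), (2, 2), (2, 13), (2, 18), (2, 29), (3, 3), (3, 5), (3, 10), (3, 12), (3, 19), (3, 21), (3, 26), (3, 28)]
Holes: [(0, 3), (0, 5), (0, 10), (0, 12), (0, 19), (0, 21), (0, 26), (0, 28), (1, 2), (1, 13), (1, 18), (1, 29), (2, 2), (2, 13), (2, 18), (2, 29), (3, 3), (3, 5), (3, 10), (3, 12), (3, 19), (3, 21), (3, 26), (3, 28)]

Answer: yes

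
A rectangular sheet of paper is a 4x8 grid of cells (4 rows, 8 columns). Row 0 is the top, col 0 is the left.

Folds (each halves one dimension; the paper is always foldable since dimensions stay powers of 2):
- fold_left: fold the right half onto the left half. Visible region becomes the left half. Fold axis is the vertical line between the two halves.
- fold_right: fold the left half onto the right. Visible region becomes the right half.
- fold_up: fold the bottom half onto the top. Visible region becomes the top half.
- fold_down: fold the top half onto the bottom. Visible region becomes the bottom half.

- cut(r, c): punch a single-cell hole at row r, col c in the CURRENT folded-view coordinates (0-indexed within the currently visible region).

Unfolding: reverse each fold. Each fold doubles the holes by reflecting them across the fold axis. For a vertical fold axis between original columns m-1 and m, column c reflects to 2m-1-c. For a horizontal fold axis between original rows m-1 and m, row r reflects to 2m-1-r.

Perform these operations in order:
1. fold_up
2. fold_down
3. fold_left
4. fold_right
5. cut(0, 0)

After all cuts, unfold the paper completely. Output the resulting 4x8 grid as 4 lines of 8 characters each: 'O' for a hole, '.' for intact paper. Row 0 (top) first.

Op 1 fold_up: fold axis h@2; visible region now rows[0,2) x cols[0,8) = 2x8
Op 2 fold_down: fold axis h@1; visible region now rows[1,2) x cols[0,8) = 1x8
Op 3 fold_left: fold axis v@4; visible region now rows[1,2) x cols[0,4) = 1x4
Op 4 fold_right: fold axis v@2; visible region now rows[1,2) x cols[2,4) = 1x2
Op 5 cut(0, 0): punch at orig (1,2); cuts so far [(1, 2)]; region rows[1,2) x cols[2,4) = 1x2
Unfold 1 (reflect across v@2): 2 holes -> [(1, 1), (1, 2)]
Unfold 2 (reflect across v@4): 4 holes -> [(1, 1), (1, 2), (1, 5), (1, 6)]
Unfold 3 (reflect across h@1): 8 holes -> [(0, 1), (0, 2), (0, 5), (0, 6), (1, 1), (1, 2), (1, 5), (1, 6)]
Unfold 4 (reflect across h@2): 16 holes -> [(0, 1), (0, 2), (0, 5), (0, 6), (1, 1), (1, 2), (1, 5), (1, 6), (2, 1), (2, 2), (2, 5), (2, 6), (3, 1), (3, 2), (3, 5), (3, 6)]

Answer: .OO..OO.
.OO..OO.
.OO..OO.
.OO..OO.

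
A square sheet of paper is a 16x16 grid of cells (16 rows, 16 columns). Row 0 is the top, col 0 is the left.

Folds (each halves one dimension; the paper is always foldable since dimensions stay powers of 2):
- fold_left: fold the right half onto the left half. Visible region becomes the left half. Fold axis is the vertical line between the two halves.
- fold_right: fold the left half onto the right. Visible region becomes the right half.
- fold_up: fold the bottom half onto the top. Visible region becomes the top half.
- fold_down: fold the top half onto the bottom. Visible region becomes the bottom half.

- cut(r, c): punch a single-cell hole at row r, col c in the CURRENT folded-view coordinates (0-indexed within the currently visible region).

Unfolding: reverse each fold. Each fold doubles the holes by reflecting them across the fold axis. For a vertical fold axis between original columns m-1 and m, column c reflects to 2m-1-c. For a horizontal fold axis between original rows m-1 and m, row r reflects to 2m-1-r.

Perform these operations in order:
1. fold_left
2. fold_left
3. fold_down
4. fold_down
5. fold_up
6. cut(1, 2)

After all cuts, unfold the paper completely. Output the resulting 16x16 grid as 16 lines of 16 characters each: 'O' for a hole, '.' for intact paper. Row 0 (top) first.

Answer: ................
..O..O....O..O..
..O..O....O..O..
................
................
..O..O....O..O..
..O..O....O..O..
................
................
..O..O....O..O..
..O..O....O..O..
................
................
..O..O....O..O..
..O..O....O..O..
................

Derivation:
Op 1 fold_left: fold axis v@8; visible region now rows[0,16) x cols[0,8) = 16x8
Op 2 fold_left: fold axis v@4; visible region now rows[0,16) x cols[0,4) = 16x4
Op 3 fold_down: fold axis h@8; visible region now rows[8,16) x cols[0,4) = 8x4
Op 4 fold_down: fold axis h@12; visible region now rows[12,16) x cols[0,4) = 4x4
Op 5 fold_up: fold axis h@14; visible region now rows[12,14) x cols[0,4) = 2x4
Op 6 cut(1, 2): punch at orig (13,2); cuts so far [(13, 2)]; region rows[12,14) x cols[0,4) = 2x4
Unfold 1 (reflect across h@14): 2 holes -> [(13, 2), (14, 2)]
Unfold 2 (reflect across h@12): 4 holes -> [(9, 2), (10, 2), (13, 2), (14, 2)]
Unfold 3 (reflect across h@8): 8 holes -> [(1, 2), (2, 2), (5, 2), (6, 2), (9, 2), (10, 2), (13, 2), (14, 2)]
Unfold 4 (reflect across v@4): 16 holes -> [(1, 2), (1, 5), (2, 2), (2, 5), (5, 2), (5, 5), (6, 2), (6, 5), (9, 2), (9, 5), (10, 2), (10, 5), (13, 2), (13, 5), (14, 2), (14, 5)]
Unfold 5 (reflect across v@8): 32 holes -> [(1, 2), (1, 5), (1, 10), (1, 13), (2, 2), (2, 5), (2, 10), (2, 13), (5, 2), (5, 5), (5, 10), (5, 13), (6, 2), (6, 5), (6, 10), (6, 13), (9, 2), (9, 5), (9, 10), (9, 13), (10, 2), (10, 5), (10, 10), (10, 13), (13, 2), (13, 5), (13, 10), (13, 13), (14, 2), (14, 5), (14, 10), (14, 13)]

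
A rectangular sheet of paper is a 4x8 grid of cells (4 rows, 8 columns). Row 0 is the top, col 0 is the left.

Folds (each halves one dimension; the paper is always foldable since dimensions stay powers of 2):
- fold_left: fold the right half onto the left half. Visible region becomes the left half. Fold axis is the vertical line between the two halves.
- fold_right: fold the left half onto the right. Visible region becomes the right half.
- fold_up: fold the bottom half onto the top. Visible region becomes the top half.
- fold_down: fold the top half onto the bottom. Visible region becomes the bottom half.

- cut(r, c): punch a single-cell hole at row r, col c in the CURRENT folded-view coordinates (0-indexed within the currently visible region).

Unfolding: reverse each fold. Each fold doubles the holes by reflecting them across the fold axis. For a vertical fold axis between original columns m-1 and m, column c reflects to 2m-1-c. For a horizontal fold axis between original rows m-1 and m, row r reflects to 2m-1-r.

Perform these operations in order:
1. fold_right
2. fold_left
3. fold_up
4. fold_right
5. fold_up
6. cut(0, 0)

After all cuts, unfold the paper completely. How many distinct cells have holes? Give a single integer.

Answer: 32

Derivation:
Op 1 fold_right: fold axis v@4; visible region now rows[0,4) x cols[4,8) = 4x4
Op 2 fold_left: fold axis v@6; visible region now rows[0,4) x cols[4,6) = 4x2
Op 3 fold_up: fold axis h@2; visible region now rows[0,2) x cols[4,6) = 2x2
Op 4 fold_right: fold axis v@5; visible region now rows[0,2) x cols[5,6) = 2x1
Op 5 fold_up: fold axis h@1; visible region now rows[0,1) x cols[5,6) = 1x1
Op 6 cut(0, 0): punch at orig (0,5); cuts so far [(0, 5)]; region rows[0,1) x cols[5,6) = 1x1
Unfold 1 (reflect across h@1): 2 holes -> [(0, 5), (1, 5)]
Unfold 2 (reflect across v@5): 4 holes -> [(0, 4), (0, 5), (1, 4), (1, 5)]
Unfold 3 (reflect across h@2): 8 holes -> [(0, 4), (0, 5), (1, 4), (1, 5), (2, 4), (2, 5), (3, 4), (3, 5)]
Unfold 4 (reflect across v@6): 16 holes -> [(0, 4), (0, 5), (0, 6), (0, 7), (1, 4), (1, 5), (1, 6), (1, 7), (2, 4), (2, 5), (2, 6), (2, 7), (3, 4), (3, 5), (3, 6), (3, 7)]
Unfold 5 (reflect across v@4): 32 holes -> [(0, 0), (0, 1), (0, 2), (0, 3), (0, 4), (0, 5), (0, 6), (0, 7), (1, 0), (1, 1), (1, 2), (1, 3), (1, 4), (1, 5), (1, 6), (1, 7), (2, 0), (2, 1), (2, 2), (2, 3), (2, 4), (2, 5), (2, 6), (2, 7), (3, 0), (3, 1), (3, 2), (3, 3), (3, 4), (3, 5), (3, 6), (3, 7)]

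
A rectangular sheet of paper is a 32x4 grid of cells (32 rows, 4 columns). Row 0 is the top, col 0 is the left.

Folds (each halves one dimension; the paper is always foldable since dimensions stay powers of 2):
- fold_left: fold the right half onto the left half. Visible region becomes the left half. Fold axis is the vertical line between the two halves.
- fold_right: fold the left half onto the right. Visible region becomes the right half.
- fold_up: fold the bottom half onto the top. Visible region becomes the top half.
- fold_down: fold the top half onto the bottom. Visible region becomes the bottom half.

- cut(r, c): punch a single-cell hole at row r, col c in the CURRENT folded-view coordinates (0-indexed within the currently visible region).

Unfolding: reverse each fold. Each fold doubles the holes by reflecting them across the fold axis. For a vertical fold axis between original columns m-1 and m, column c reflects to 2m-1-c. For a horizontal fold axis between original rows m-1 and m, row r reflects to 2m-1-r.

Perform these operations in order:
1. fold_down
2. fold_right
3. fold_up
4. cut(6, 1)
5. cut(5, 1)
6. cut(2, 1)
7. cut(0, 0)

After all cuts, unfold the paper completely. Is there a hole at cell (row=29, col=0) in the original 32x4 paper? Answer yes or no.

Answer: yes

Derivation:
Op 1 fold_down: fold axis h@16; visible region now rows[16,32) x cols[0,4) = 16x4
Op 2 fold_right: fold axis v@2; visible region now rows[16,32) x cols[2,4) = 16x2
Op 3 fold_up: fold axis h@24; visible region now rows[16,24) x cols[2,4) = 8x2
Op 4 cut(6, 1): punch at orig (22,3); cuts so far [(22, 3)]; region rows[16,24) x cols[2,4) = 8x2
Op 5 cut(5, 1): punch at orig (21,3); cuts so far [(21, 3), (22, 3)]; region rows[16,24) x cols[2,4) = 8x2
Op 6 cut(2, 1): punch at orig (18,3); cuts so far [(18, 3), (21, 3), (22, 3)]; region rows[16,24) x cols[2,4) = 8x2
Op 7 cut(0, 0): punch at orig (16,2); cuts so far [(16, 2), (18, 3), (21, 3), (22, 3)]; region rows[16,24) x cols[2,4) = 8x2
Unfold 1 (reflect across h@24): 8 holes -> [(16, 2), (18, 3), (21, 3), (22, 3), (25, 3), (26, 3), (29, 3), (31, 2)]
Unfold 2 (reflect across v@2): 16 holes -> [(16, 1), (16, 2), (18, 0), (18, 3), (21, 0), (21, 3), (22, 0), (22, 3), (25, 0), (25, 3), (26, 0), (26, 3), (29, 0), (29, 3), (31, 1), (31, 2)]
Unfold 3 (reflect across h@16): 32 holes -> [(0, 1), (0, 2), (2, 0), (2, 3), (5, 0), (5, 3), (6, 0), (6, 3), (9, 0), (9, 3), (10, 0), (10, 3), (13, 0), (13, 3), (15, 1), (15, 2), (16, 1), (16, 2), (18, 0), (18, 3), (21, 0), (21, 3), (22, 0), (22, 3), (25, 0), (25, 3), (26, 0), (26, 3), (29, 0), (29, 3), (31, 1), (31, 2)]
Holes: [(0, 1), (0, 2), (2, 0), (2, 3), (5, 0), (5, 3), (6, 0), (6, 3), (9, 0), (9, 3), (10, 0), (10, 3), (13, 0), (13, 3), (15, 1), (15, 2), (16, 1), (16, 2), (18, 0), (18, 3), (21, 0), (21, 3), (22, 0), (22, 3), (25, 0), (25, 3), (26, 0), (26, 3), (29, 0), (29, 3), (31, 1), (31, 2)]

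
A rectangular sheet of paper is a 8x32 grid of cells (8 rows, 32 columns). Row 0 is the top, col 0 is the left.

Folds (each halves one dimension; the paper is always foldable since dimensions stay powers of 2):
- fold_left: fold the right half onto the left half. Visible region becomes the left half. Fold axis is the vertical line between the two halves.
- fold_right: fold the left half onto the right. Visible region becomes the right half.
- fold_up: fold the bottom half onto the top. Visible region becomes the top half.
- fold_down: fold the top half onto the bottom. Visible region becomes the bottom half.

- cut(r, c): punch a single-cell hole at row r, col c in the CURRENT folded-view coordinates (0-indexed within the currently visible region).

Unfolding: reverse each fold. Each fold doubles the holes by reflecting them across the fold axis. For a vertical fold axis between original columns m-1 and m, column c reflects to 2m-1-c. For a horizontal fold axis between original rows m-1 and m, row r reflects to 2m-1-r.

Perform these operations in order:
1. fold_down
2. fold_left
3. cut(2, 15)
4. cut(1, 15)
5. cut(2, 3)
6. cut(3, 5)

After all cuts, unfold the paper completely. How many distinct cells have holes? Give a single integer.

Op 1 fold_down: fold axis h@4; visible region now rows[4,8) x cols[0,32) = 4x32
Op 2 fold_left: fold axis v@16; visible region now rows[4,8) x cols[0,16) = 4x16
Op 3 cut(2, 15): punch at orig (6,15); cuts so far [(6, 15)]; region rows[4,8) x cols[0,16) = 4x16
Op 4 cut(1, 15): punch at orig (5,15); cuts so far [(5, 15), (6, 15)]; region rows[4,8) x cols[0,16) = 4x16
Op 5 cut(2, 3): punch at orig (6,3); cuts so far [(5, 15), (6, 3), (6, 15)]; region rows[4,8) x cols[0,16) = 4x16
Op 6 cut(3, 5): punch at orig (7,5); cuts so far [(5, 15), (6, 3), (6, 15), (7, 5)]; region rows[4,8) x cols[0,16) = 4x16
Unfold 1 (reflect across v@16): 8 holes -> [(5, 15), (5, 16), (6, 3), (6, 15), (6, 16), (6, 28), (7, 5), (7, 26)]
Unfold 2 (reflect across h@4): 16 holes -> [(0, 5), (0, 26), (1, 3), (1, 15), (1, 16), (1, 28), (2, 15), (2, 16), (5, 15), (5, 16), (6, 3), (6, 15), (6, 16), (6, 28), (7, 5), (7, 26)]

Answer: 16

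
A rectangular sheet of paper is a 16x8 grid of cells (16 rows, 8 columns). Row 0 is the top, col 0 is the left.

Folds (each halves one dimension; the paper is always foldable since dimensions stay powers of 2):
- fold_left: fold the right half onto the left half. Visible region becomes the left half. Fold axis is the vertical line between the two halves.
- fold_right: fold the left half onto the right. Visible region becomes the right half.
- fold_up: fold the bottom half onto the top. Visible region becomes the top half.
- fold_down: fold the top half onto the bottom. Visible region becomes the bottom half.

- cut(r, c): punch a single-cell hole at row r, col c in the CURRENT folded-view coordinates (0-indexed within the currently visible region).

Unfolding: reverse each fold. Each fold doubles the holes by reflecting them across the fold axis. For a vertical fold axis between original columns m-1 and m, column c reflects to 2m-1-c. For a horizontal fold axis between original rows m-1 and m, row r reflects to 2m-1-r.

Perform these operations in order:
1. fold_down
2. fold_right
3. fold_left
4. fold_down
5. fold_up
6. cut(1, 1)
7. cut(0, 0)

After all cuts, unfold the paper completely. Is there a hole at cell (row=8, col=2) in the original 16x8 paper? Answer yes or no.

Answer: no

Derivation:
Op 1 fold_down: fold axis h@8; visible region now rows[8,16) x cols[0,8) = 8x8
Op 2 fold_right: fold axis v@4; visible region now rows[8,16) x cols[4,8) = 8x4
Op 3 fold_left: fold axis v@6; visible region now rows[8,16) x cols[4,6) = 8x2
Op 4 fold_down: fold axis h@12; visible region now rows[12,16) x cols[4,6) = 4x2
Op 5 fold_up: fold axis h@14; visible region now rows[12,14) x cols[4,6) = 2x2
Op 6 cut(1, 1): punch at orig (13,5); cuts so far [(13, 5)]; region rows[12,14) x cols[4,6) = 2x2
Op 7 cut(0, 0): punch at orig (12,4); cuts so far [(12, 4), (13, 5)]; region rows[12,14) x cols[4,6) = 2x2
Unfold 1 (reflect across h@14): 4 holes -> [(12, 4), (13, 5), (14, 5), (15, 4)]
Unfold 2 (reflect across h@12): 8 holes -> [(8, 4), (9, 5), (10, 5), (11, 4), (12, 4), (13, 5), (14, 5), (15, 4)]
Unfold 3 (reflect across v@6): 16 holes -> [(8, 4), (8, 7), (9, 5), (9, 6), (10, 5), (10, 6), (11, 4), (11, 7), (12, 4), (12, 7), (13, 5), (13, 6), (14, 5), (14, 6), (15, 4), (15, 7)]
Unfold 4 (reflect across v@4): 32 holes -> [(8, 0), (8, 3), (8, 4), (8, 7), (9, 1), (9, 2), (9, 5), (9, 6), (10, 1), (10, 2), (10, 5), (10, 6), (11, 0), (11, 3), (11, 4), (11, 7), (12, 0), (12, 3), (12, 4), (12, 7), (13, 1), (13, 2), (13, 5), (13, 6), (14, 1), (14, 2), (14, 5), (14, 6), (15, 0), (15, 3), (15, 4), (15, 7)]
Unfold 5 (reflect across h@8): 64 holes -> [(0, 0), (0, 3), (0, 4), (0, 7), (1, 1), (1, 2), (1, 5), (1, 6), (2, 1), (2, 2), (2, 5), (2, 6), (3, 0), (3, 3), (3, 4), (3, 7), (4, 0), (4, 3), (4, 4), (4, 7), (5, 1), (5, 2), (5, 5), (5, 6), (6, 1), (6, 2), (6, 5), (6, 6), (7, 0), (7, 3), (7, 4), (7, 7), (8, 0), (8, 3), (8, 4), (8, 7), (9, 1), (9, 2), (9, 5), (9, 6), (10, 1), (10, 2), (10, 5), (10, 6), (11, 0), (11, 3), (11, 4), (11, 7), (12, 0), (12, 3), (12, 4), (12, 7), (13, 1), (13, 2), (13, 5), (13, 6), (14, 1), (14, 2), (14, 5), (14, 6), (15, 0), (15, 3), (15, 4), (15, 7)]
Holes: [(0, 0), (0, 3), (0, 4), (0, 7), (1, 1), (1, 2), (1, 5), (1, 6), (2, 1), (2, 2), (2, 5), (2, 6), (3, 0), (3, 3), (3, 4), (3, 7), (4, 0), (4, 3), (4, 4), (4, 7), (5, 1), (5, 2), (5, 5), (5, 6), (6, 1), (6, 2), (6, 5), (6, 6), (7, 0), (7, 3), (7, 4), (7, 7), (8, 0), (8, 3), (8, 4), (8, 7), (9, 1), (9, 2), (9, 5), (9, 6), (10, 1), (10, 2), (10, 5), (10, 6), (11, 0), (11, 3), (11, 4), (11, 7), (12, 0), (12, 3), (12, 4), (12, 7), (13, 1), (13, 2), (13, 5), (13, 6), (14, 1), (14, 2), (14, 5), (14, 6), (15, 0), (15, 3), (15, 4), (15, 7)]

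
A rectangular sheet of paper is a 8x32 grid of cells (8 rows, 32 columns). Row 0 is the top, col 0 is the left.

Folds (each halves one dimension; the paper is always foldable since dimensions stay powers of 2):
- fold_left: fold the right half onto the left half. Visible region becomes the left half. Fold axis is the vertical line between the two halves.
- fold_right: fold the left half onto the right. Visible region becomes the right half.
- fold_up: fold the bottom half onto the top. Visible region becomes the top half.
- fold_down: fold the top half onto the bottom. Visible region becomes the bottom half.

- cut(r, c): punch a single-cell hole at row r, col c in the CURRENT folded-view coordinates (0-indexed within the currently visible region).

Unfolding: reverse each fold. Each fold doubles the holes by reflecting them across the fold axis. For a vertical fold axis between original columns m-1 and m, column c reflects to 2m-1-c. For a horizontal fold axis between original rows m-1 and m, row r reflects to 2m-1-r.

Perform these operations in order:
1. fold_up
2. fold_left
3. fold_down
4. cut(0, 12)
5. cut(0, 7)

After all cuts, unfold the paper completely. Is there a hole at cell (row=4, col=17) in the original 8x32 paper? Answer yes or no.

Answer: no

Derivation:
Op 1 fold_up: fold axis h@4; visible region now rows[0,4) x cols[0,32) = 4x32
Op 2 fold_left: fold axis v@16; visible region now rows[0,4) x cols[0,16) = 4x16
Op 3 fold_down: fold axis h@2; visible region now rows[2,4) x cols[0,16) = 2x16
Op 4 cut(0, 12): punch at orig (2,12); cuts so far [(2, 12)]; region rows[2,4) x cols[0,16) = 2x16
Op 5 cut(0, 7): punch at orig (2,7); cuts so far [(2, 7), (2, 12)]; region rows[2,4) x cols[0,16) = 2x16
Unfold 1 (reflect across h@2): 4 holes -> [(1, 7), (1, 12), (2, 7), (2, 12)]
Unfold 2 (reflect across v@16): 8 holes -> [(1, 7), (1, 12), (1, 19), (1, 24), (2, 7), (2, 12), (2, 19), (2, 24)]
Unfold 3 (reflect across h@4): 16 holes -> [(1, 7), (1, 12), (1, 19), (1, 24), (2, 7), (2, 12), (2, 19), (2, 24), (5, 7), (5, 12), (5, 19), (5, 24), (6, 7), (6, 12), (6, 19), (6, 24)]
Holes: [(1, 7), (1, 12), (1, 19), (1, 24), (2, 7), (2, 12), (2, 19), (2, 24), (5, 7), (5, 12), (5, 19), (5, 24), (6, 7), (6, 12), (6, 19), (6, 24)]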